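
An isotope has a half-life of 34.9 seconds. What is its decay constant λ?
λ = ln(2)/t½ = 0.01986 second⁻¹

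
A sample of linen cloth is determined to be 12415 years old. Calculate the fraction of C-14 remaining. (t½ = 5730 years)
N/N₀ = (1/2)^(t/t½) = 0.2227 = 22.3%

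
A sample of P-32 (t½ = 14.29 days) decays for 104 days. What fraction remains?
N/N₀ = (1/2)^(t/t½) = 0.006444 = 0.644%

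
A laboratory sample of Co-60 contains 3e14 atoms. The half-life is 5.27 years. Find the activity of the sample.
A = λN = 3.946e13 decays/year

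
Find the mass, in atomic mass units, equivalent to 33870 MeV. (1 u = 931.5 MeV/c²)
m = E/c² = 36.36 u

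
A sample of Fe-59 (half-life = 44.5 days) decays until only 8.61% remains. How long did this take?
t = t½ × log₂(N₀/N) = 157.4 days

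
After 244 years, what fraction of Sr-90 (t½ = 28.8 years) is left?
N/N₀ = (1/2)^(t/t½) = 0.002816 = 0.282%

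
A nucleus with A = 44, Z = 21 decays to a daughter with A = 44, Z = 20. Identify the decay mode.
ΔA = 0, ΔZ = -1 ⇒ beta-plus decay (β⁺) or electron capture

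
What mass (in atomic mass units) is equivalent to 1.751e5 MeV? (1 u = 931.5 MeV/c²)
m = E/c² = 188 u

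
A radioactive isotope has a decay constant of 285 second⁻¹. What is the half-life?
t½ = ln(2)/λ = 0.002432 seconds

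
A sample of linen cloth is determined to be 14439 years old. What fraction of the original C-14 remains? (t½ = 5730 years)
N/N₀ = (1/2)^(t/t½) = 0.1744 = 17.4%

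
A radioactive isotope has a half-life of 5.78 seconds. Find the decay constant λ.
λ = ln(2)/t½ = 0.1199 second⁻¹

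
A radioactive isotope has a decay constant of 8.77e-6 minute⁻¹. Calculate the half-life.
t½ = ln(2)/λ = 79040 minutes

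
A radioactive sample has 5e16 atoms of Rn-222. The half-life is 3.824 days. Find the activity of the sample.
A = λN = 9.063e15 decays/day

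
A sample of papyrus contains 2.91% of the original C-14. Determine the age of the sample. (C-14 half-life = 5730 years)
Age = t½ × log₂(1/ratio) = 29240 years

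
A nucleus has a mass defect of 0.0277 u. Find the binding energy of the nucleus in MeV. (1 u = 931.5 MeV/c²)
B.E. = Δm × 931.5 = 25.8 MeV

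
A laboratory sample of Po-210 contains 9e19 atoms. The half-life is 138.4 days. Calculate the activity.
A = λN = 4.507e17 decays/day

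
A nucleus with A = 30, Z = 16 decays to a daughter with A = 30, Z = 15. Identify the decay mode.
ΔA = 0, ΔZ = -1 ⇒ beta-plus decay (β⁺) or electron capture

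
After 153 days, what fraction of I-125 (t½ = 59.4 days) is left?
N/N₀ = (1/2)^(t/t½) = 0.1677 = 16.8%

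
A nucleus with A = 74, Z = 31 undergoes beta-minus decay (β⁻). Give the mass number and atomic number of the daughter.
Daughter: A = 74, Z = 32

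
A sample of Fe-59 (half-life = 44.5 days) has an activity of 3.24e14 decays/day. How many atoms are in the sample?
N = A/λ = 2.08e16 atoms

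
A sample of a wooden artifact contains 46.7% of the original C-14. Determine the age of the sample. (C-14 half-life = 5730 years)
Age = t½ × log₂(1/ratio) = 6294 years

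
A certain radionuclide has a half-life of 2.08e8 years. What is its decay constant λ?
λ = ln(2)/t½ = 3.332e-9 year⁻¹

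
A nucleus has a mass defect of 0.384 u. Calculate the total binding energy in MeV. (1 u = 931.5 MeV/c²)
B.E. = Δm × 931.5 = 357.7 MeV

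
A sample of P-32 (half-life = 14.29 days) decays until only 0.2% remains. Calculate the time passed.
t = t½ × log₂(N₀/N) = 128.1 days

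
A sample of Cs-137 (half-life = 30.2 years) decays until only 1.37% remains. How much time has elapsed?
t = t½ × log₂(N₀/N) = 186.9 years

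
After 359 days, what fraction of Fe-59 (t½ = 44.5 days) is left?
N/N₀ = (1/2)^(t/t½) = 0.003728 = 0.373%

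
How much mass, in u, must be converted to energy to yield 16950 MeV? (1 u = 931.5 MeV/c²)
m = E/c² = 18.2 u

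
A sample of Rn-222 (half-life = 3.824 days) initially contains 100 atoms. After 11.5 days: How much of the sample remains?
N = N₀(1/2)^(t/t½) = 12.44 atoms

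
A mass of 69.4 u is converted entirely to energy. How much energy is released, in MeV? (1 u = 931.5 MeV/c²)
E = mc² = 64650 MeV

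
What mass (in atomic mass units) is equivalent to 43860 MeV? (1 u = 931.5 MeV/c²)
m = E/c² = 47.09 u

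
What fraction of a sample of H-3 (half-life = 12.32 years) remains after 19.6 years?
N/N₀ = (1/2)^(t/t½) = 0.332 = 33.2%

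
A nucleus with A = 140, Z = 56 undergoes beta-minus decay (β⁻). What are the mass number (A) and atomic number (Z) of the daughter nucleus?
Daughter: A = 140, Z = 57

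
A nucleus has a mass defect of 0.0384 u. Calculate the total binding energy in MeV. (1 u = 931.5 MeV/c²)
B.E. = Δm × 931.5 = 35.77 MeV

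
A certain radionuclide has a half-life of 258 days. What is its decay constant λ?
λ = ln(2)/t½ = 0.002687 day⁻¹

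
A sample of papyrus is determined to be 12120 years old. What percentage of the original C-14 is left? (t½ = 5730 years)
N/N₀ = (1/2)^(t/t½) = 0.2308 = 23.1%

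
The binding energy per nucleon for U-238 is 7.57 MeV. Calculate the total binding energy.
B.E. = 7.57 × 238 = 1802 MeV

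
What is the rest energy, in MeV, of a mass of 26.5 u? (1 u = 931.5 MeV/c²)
E = mc² = 24680 MeV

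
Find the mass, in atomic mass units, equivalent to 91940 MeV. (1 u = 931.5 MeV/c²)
m = E/c² = 98.7 u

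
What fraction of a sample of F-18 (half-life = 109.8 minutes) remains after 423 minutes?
N/N₀ = (1/2)^(t/t½) = 0.06923 = 6.92%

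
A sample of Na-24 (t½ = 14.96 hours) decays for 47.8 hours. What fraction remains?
N/N₀ = (1/2)^(t/t½) = 0.1092 = 10.9%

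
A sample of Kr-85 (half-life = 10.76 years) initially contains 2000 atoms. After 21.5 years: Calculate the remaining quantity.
N = N₀(1/2)^(t/t½) = 500.6 atoms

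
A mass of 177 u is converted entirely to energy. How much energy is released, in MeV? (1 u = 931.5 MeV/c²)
E = mc² = 1.649e5 MeV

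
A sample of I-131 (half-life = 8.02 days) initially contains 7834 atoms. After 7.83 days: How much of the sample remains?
N = N₀(1/2)^(t/t½) = 3982 atoms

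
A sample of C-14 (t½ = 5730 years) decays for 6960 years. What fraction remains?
N/N₀ = (1/2)^(t/t½) = 0.4309 = 43.1%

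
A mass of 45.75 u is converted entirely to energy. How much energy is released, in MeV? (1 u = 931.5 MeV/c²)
E = mc² = 42620 MeV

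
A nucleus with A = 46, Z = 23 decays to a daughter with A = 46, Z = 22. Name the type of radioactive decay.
ΔA = 0, ΔZ = -1 ⇒ beta-plus decay (β⁺) or electron capture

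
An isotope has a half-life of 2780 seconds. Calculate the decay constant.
λ = ln(2)/t½ = 2.493e-4 second⁻¹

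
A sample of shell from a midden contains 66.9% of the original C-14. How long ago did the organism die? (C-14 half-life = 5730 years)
Age = t½ × log₂(1/ratio) = 3323 years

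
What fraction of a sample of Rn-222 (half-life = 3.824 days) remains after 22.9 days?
N/N₀ = (1/2)^(t/t½) = 0.01575 = 1.58%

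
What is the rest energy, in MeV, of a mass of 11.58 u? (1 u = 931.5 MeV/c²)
E = mc² = 10790 MeV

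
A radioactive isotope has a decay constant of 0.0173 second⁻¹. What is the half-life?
t½ = ln(2)/λ = 40.07 seconds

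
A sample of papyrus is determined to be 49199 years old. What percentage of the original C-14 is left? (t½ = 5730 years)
N/N₀ = (1/2)^(t/t½) = 0.002602 = 0.26%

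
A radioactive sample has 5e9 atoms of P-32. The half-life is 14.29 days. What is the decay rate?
A = λN = 2.425e8 decays/day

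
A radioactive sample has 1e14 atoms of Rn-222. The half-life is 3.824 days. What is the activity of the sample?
A = λN = 1.813e13 decays/day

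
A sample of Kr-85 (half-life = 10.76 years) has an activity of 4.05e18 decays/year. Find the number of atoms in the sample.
N = A/λ = 6.287e19 atoms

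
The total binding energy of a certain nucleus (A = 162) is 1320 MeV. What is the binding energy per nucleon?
B.E./A = 1320/162 = 8.148 MeV/nucleon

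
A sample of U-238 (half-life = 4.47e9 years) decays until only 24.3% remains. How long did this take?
t = t½ × log₂(N₀/N) = 9.123e9 years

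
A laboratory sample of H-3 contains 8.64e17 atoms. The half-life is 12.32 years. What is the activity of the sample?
A = λN = 4.861e16 decays/year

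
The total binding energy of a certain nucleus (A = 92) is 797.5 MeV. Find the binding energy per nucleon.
B.E./A = 797.5/92 = 8.668 MeV/nucleon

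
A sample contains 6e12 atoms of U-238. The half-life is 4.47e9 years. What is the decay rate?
A = λN = 930.4 decays/year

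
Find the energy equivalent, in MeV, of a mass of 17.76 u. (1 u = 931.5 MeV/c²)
E = mc² = 16540 MeV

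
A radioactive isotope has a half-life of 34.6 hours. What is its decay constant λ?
λ = ln(2)/t½ = 0.02003 hour⁻¹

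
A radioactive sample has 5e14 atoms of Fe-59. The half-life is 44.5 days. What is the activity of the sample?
A = λN = 7.788e12 decays/day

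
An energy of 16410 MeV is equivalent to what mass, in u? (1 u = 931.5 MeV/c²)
m = E/c² = 17.62 u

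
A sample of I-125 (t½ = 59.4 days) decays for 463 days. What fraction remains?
N/N₀ = (1/2)^(t/t½) = 0.004504 = 0.45%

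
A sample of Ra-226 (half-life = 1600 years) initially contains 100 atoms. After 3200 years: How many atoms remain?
N = N₀(1/2)^(t/t½) = 25 atoms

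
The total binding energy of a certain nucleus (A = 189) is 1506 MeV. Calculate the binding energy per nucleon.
B.E./A = 1506/189 = 7.968 MeV/nucleon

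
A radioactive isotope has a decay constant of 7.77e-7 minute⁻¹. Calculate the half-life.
t½ = ln(2)/λ = 8.921e5 minutes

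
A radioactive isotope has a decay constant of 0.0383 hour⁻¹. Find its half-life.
t½ = ln(2)/λ = 18.1 hours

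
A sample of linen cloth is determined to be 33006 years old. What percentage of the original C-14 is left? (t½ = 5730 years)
N/N₀ = (1/2)^(t/t½) = 0.01845 = 1.85%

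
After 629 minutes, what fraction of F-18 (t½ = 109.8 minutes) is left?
N/N₀ = (1/2)^(t/t½) = 0.01886 = 1.89%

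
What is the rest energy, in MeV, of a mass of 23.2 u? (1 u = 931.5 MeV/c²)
E = mc² = 21610 MeV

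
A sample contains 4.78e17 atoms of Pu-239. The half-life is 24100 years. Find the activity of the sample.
A = λN = 1.375e13 decays/year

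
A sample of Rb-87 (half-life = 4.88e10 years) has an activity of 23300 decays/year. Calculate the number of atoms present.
N = A/λ = 1.64e15 atoms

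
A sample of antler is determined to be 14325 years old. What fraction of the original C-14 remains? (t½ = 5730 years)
N/N₀ = (1/2)^(t/t½) = 0.1768 = 17.7%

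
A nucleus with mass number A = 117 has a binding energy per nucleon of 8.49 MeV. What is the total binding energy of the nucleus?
B.E. = 8.49 × 117 = 993.3 MeV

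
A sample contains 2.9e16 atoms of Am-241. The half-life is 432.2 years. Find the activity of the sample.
A = λN = 4.651e13 decays/year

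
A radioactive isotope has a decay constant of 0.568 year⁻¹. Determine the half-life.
t½ = ln(2)/λ = 1.22 years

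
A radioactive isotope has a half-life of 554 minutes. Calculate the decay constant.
λ = ln(2)/t½ = 0.001251 minute⁻¹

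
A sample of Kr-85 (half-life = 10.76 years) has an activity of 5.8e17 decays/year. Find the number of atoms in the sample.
N = A/λ = 9.004e18 atoms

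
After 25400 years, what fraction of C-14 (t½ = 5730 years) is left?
N/N₀ = (1/2)^(t/t½) = 0.0463 = 4.63%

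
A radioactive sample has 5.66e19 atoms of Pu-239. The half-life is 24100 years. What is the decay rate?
A = λN = 1.628e15 decays/year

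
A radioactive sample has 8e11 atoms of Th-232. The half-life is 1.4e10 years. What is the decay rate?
A = λN = 39.61 decays/year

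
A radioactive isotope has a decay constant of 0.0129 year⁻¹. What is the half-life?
t½ = ln(2)/λ = 53.73 years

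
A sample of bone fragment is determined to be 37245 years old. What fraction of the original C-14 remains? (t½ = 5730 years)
N/N₀ = (1/2)^(t/t½) = 0.01105 = 1.1%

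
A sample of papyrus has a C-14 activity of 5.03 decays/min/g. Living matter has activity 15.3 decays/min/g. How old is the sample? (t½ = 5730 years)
Age = t½ × log₂(A₀/A) = 9196 years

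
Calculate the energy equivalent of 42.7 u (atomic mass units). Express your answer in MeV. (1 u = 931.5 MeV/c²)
E = mc² = 39780 MeV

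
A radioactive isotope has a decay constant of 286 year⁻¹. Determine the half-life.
t½ = ln(2)/λ = 0.002424 years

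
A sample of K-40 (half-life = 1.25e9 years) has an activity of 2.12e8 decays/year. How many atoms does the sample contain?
N = A/λ = 3.823e17 atoms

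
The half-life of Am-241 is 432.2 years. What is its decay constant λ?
λ = ln(2)/t½ = 0.001604 year⁻¹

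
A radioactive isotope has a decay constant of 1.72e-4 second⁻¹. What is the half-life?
t½ = ln(2)/λ = 4030 seconds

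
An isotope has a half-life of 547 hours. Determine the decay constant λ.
λ = ln(2)/t½ = 0.001267 hour⁻¹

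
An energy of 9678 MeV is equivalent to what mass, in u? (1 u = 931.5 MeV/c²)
m = E/c² = 10.39 u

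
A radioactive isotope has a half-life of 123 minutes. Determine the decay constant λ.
λ = ln(2)/t½ = 0.005635 minute⁻¹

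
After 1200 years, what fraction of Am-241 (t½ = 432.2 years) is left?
N/N₀ = (1/2)^(t/t½) = 0.1459 = 14.6%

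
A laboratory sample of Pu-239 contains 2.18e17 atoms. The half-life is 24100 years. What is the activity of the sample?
A = λN = 6.27e12 decays/year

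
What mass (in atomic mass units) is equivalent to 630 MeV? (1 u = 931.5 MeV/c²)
m = E/c² = 0.6763 u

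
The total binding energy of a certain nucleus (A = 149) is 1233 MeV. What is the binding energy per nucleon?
B.E./A = 1233/149 = 8.275 MeV/nucleon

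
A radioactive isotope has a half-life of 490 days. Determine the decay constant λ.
λ = ln(2)/t½ = 0.001415 day⁻¹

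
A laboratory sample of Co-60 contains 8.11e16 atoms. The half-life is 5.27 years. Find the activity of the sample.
A = λN = 1.067e16 decays/year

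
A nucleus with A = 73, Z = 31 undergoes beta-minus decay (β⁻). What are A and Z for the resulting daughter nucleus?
Daughter: A = 73, Z = 32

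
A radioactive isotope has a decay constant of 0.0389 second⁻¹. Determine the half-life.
t½ = ln(2)/λ = 17.82 seconds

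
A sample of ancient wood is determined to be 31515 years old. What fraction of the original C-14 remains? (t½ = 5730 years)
N/N₀ = (1/2)^(t/t½) = 0.0221 = 2.21%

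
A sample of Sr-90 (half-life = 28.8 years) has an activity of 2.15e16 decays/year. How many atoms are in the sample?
N = A/λ = 8.933e17 atoms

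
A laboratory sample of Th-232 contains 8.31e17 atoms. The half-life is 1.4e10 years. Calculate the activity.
A = λN = 4.114e7 decays/year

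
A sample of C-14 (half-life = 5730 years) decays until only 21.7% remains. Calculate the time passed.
t = t½ × log₂(N₀/N) = 12630 years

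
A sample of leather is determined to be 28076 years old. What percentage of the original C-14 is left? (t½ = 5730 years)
N/N₀ = (1/2)^(t/t½) = 0.0335 = 3.35%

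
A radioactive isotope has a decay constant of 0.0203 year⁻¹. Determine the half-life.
t½ = ln(2)/λ = 34.15 years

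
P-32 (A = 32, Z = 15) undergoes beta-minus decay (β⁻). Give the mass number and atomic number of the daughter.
Daughter: A = 32, Z = 16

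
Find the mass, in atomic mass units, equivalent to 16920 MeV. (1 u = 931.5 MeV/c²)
m = E/c² = 18.16 u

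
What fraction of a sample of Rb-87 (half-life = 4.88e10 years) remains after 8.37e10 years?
N/N₀ = (1/2)^(t/t½) = 0.3046 = 30.5%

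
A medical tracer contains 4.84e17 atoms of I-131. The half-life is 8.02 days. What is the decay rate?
A = λN = 4.183e16 decays/day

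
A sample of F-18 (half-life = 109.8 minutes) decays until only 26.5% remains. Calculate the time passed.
t = t½ × log₂(N₀/N) = 210.4 minutes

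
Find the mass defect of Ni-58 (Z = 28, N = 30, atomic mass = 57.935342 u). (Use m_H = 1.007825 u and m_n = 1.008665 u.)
Δm = Z·m_H + N·m_n − M = 0.5437 u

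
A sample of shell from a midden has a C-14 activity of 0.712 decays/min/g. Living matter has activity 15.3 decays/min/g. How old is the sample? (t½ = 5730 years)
Age = t½ × log₂(A₀/A) = 25360 years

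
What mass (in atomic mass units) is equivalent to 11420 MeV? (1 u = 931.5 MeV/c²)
m = E/c² = 12.26 u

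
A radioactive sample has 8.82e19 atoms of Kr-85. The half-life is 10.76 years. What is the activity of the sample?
A = λN = 5.682e18 decays/year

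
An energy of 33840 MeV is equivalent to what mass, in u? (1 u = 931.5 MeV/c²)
m = E/c² = 36.33 u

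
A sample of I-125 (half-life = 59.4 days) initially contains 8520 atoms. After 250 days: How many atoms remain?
N = N₀(1/2)^(t/t½) = 460.8 atoms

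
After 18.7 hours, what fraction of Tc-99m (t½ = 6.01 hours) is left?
N/N₀ = (1/2)^(t/t½) = 0.1157 = 11.6%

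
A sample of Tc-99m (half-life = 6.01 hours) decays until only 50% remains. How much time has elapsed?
t = t½ × log₂(N₀/N) = 6.01 hours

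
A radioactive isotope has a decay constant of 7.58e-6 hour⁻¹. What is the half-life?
t½ = ln(2)/λ = 91440 hours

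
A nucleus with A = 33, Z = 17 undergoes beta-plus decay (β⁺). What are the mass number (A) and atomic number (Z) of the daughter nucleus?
Daughter: A = 33, Z = 16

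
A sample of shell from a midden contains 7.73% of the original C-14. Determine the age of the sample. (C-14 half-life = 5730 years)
Age = t½ × log₂(1/ratio) = 21160 years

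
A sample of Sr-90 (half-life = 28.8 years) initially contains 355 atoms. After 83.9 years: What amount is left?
N = N₀(1/2)^(t/t½) = 47.13 atoms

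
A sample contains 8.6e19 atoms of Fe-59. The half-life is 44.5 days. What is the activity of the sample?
A = λN = 1.34e18 decays/day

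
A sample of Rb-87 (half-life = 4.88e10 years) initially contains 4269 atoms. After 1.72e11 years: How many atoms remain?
N = N₀(1/2)^(t/t½) = 371 atoms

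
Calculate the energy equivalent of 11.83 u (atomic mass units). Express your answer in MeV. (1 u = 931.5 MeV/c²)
E = mc² = 11020 MeV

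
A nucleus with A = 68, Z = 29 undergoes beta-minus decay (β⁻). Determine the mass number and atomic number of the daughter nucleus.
Daughter: A = 68, Z = 30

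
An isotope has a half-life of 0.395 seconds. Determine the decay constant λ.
λ = ln(2)/t½ = 1.755 second⁻¹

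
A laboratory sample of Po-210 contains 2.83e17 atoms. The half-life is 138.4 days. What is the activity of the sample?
A = λN = 1.417e15 decays/day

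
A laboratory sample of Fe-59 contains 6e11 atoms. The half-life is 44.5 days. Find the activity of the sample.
A = λN = 9.346e9 decays/day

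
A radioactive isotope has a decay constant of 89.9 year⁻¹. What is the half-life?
t½ = ln(2)/λ = 0.00771 years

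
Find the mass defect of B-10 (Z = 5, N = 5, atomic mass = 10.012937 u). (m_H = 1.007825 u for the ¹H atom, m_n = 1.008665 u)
Δm = Z·m_H + N·m_n − M = 0.06951 u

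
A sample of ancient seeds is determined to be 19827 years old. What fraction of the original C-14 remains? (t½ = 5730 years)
N/N₀ = (1/2)^(t/t½) = 0.09086 = 9.09%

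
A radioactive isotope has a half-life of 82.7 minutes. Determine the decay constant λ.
λ = ln(2)/t½ = 0.008381 minute⁻¹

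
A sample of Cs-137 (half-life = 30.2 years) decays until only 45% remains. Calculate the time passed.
t = t½ × log₂(N₀/N) = 34.79 years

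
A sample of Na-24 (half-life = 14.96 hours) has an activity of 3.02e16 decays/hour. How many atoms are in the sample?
N = A/λ = 6.518e17 atoms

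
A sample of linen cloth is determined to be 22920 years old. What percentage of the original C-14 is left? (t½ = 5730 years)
N/N₀ = (1/2)^(t/t½) = 0.0625 = 6.25%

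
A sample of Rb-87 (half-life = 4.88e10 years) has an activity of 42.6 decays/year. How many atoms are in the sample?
N = A/λ = 2.999e12 atoms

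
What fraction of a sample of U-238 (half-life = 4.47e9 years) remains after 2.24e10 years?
N/N₀ = (1/2)^(t/t½) = 0.03101 = 3.1%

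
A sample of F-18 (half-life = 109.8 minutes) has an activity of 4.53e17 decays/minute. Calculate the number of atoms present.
N = A/λ = 7.176e19 atoms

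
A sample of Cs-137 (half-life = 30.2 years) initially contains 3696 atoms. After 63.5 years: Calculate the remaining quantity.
N = N₀(1/2)^(t/t½) = 860.5 atoms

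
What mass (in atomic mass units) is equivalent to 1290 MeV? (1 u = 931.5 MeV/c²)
m = E/c² = 1.385 u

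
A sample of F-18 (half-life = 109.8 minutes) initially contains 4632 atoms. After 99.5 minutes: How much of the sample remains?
N = N₀(1/2)^(t/t½) = 2472 atoms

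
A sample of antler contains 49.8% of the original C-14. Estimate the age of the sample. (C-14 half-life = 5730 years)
Age = t½ × log₂(1/ratio) = 5763 years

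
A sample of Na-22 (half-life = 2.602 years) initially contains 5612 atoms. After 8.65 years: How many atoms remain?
N = N₀(1/2)^(t/t½) = 560.3 atoms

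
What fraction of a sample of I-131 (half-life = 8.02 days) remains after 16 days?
N/N₀ = (1/2)^(t/t½) = 0.2509 = 25.1%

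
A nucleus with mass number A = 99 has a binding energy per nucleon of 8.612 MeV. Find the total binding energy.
B.E. = 8.612 × 99 = 852.6 MeV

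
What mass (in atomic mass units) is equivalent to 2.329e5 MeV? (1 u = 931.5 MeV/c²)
m = E/c² = 250 u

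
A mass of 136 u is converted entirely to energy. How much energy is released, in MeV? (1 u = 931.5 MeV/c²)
E = mc² = 1.267e5 MeV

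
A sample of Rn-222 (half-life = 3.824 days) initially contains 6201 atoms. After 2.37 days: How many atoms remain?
N = N₀(1/2)^(t/t½) = 4035 atoms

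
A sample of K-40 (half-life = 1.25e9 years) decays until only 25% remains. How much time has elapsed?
t = t½ × log₂(N₀/N) = 2.5e9 years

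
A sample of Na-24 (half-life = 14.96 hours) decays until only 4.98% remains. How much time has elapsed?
t = t½ × log₂(N₀/N) = 64.74 hours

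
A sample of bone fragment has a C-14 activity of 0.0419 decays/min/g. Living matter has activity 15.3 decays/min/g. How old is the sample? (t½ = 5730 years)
Age = t½ × log₂(A₀/A) = 48780 years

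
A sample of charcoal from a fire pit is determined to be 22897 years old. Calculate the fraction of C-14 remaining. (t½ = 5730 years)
N/N₀ = (1/2)^(t/t½) = 0.06267 = 6.27%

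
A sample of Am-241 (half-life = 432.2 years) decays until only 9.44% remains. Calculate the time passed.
t = t½ × log₂(N₀/N) = 1472 years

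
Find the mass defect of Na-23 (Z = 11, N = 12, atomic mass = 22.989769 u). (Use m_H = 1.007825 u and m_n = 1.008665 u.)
Δm = Z·m_H + N·m_n − M = 0.2003 u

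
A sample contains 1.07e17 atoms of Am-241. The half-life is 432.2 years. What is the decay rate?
A = λN = 1.716e14 decays/year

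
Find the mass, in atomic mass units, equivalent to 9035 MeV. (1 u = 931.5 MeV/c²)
m = E/c² = 9.699 u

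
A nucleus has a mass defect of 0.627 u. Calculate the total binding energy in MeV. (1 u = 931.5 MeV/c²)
B.E. = Δm × 931.5 = 584.1 MeV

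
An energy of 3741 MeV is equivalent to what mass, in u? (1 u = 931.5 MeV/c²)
m = E/c² = 4.016 u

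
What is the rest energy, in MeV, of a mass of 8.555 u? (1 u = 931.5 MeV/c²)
E = mc² = 7969 MeV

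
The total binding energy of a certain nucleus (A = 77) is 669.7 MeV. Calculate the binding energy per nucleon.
B.E./A = 669.7/77 = 8.697 MeV/nucleon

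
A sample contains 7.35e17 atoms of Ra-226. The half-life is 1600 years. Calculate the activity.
A = λN = 3.184e14 decays/year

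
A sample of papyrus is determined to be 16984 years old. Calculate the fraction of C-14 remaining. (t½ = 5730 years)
N/N₀ = (1/2)^(t/t½) = 0.1282 = 12.8%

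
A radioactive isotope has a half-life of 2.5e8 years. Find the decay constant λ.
λ = ln(2)/t½ = 2.773e-9 year⁻¹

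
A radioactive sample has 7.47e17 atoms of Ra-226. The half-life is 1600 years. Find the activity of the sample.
A = λN = 3.236e14 decays/year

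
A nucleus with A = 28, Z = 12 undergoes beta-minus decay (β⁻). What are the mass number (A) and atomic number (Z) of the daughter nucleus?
Daughter: A = 28, Z = 13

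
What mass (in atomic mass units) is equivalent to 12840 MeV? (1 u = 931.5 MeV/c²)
m = E/c² = 13.78 u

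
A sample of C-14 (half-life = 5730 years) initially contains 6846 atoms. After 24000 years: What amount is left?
N = N₀(1/2)^(t/t½) = 375.5 atoms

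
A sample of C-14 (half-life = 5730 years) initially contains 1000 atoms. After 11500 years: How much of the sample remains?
N = N₀(1/2)^(t/t½) = 248.8 atoms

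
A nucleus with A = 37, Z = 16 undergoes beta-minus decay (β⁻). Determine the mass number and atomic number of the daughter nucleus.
Daughter: A = 37, Z = 17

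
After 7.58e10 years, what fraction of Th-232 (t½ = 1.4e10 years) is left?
N/N₀ = (1/2)^(t/t½) = 0.02345 = 2.34%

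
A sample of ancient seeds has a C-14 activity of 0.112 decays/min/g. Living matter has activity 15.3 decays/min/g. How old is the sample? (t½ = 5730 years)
Age = t½ × log₂(A₀/A) = 40650 years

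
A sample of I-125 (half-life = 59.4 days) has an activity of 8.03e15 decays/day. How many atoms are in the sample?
N = A/λ = 6.881e17 atoms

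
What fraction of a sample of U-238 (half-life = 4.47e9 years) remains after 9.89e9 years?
N/N₀ = (1/2)^(t/t½) = 0.2158 = 21.6%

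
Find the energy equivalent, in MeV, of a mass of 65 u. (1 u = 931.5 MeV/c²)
E = mc² = 60550 MeV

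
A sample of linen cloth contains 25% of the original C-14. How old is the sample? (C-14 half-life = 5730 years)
Age = t½ × log₂(1/ratio) = 11460 years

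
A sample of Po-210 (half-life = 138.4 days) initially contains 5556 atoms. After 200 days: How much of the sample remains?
N = N₀(1/2)^(t/t½) = 2041 atoms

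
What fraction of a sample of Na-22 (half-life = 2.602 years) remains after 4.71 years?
N/N₀ = (1/2)^(t/t½) = 0.2852 = 28.5%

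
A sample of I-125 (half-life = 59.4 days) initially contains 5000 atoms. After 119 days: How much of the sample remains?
N = N₀(1/2)^(t/t½) = 1247 atoms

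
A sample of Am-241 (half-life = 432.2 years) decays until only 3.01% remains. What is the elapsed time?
t = t½ × log₂(N₀/N) = 2184 years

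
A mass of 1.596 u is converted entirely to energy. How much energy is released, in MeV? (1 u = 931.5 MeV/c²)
E = mc² = 1487 MeV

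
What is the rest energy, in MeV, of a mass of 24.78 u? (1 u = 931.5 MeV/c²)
E = mc² = 23080 MeV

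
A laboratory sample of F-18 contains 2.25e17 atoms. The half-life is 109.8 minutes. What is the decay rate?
A = λN = 1.42e15 decays/minute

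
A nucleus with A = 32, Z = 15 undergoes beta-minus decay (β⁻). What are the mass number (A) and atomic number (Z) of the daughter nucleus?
Daughter: A = 32, Z = 16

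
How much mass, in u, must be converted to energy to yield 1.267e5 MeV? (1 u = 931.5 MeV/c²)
m = E/c² = 136 u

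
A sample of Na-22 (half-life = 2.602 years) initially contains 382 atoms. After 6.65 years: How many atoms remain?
N = N₀(1/2)^(t/t½) = 64.97 atoms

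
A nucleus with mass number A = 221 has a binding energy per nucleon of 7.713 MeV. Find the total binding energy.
B.E. = 7.713 × 221 = 1705 MeV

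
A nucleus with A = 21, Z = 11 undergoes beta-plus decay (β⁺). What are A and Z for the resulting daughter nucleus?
Daughter: A = 21, Z = 10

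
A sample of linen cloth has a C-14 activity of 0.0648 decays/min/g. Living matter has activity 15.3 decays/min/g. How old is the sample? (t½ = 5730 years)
Age = t½ × log₂(A₀/A) = 45170 years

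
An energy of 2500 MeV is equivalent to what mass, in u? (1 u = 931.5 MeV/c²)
m = E/c² = 2.684 u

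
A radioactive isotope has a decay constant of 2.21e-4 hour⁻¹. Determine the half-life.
t½ = ln(2)/λ = 3136 hours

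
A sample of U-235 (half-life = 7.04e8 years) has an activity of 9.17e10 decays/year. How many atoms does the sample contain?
N = A/λ = 9.314e19 atoms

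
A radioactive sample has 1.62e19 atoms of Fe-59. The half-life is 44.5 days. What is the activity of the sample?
A = λN = 2.523e17 decays/day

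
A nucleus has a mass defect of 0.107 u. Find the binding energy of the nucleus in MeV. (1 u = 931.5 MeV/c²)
B.E. = Δm × 931.5 = 99.67 MeV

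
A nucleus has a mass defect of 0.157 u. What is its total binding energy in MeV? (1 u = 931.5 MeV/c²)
B.E. = Δm × 931.5 = 146.2 MeV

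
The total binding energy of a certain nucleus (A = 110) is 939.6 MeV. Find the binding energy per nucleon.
B.E./A = 939.6/110 = 8.542 MeV/nucleon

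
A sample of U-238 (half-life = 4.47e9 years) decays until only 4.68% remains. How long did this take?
t = t½ × log₂(N₀/N) = 1.975e10 years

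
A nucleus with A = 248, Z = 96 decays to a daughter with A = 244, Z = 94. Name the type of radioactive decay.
ΔA = -4, ΔZ = -2 ⇒ alpha decay (α)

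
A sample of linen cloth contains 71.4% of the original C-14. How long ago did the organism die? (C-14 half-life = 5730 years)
Age = t½ × log₂(1/ratio) = 2785 years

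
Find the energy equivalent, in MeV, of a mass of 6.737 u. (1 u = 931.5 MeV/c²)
E = mc² = 6276 MeV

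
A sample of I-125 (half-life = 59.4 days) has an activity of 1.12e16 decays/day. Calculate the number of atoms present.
N = A/λ = 9.598e17 atoms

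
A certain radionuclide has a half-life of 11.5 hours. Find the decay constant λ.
λ = ln(2)/t½ = 0.06027 hour⁻¹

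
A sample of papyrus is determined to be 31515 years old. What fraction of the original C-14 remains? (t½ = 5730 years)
N/N₀ = (1/2)^(t/t½) = 0.0221 = 2.21%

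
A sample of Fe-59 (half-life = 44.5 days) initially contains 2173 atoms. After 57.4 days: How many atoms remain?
N = N₀(1/2)^(t/t½) = 888.7 atoms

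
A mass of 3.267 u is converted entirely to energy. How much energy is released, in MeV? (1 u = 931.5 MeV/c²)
E = mc² = 3043 MeV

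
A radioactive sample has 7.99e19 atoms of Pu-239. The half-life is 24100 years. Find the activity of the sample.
A = λN = 2.298e15 decays/year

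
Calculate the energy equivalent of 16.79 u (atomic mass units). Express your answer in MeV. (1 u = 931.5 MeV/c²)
E = mc² = 15640 MeV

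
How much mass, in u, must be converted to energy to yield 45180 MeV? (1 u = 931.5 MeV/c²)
m = E/c² = 48.5 u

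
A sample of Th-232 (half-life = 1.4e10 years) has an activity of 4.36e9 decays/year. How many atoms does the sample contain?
N = A/λ = 8.806e19 atoms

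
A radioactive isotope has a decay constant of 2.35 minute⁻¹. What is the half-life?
t½ = ln(2)/λ = 0.295 minutes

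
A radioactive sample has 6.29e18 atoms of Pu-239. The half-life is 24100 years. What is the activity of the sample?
A = λN = 1.809e14 decays/year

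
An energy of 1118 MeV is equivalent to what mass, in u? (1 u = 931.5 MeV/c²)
m = E/c² = 1.2 u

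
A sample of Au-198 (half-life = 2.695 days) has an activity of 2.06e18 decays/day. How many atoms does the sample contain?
N = A/λ = 8.009e18 atoms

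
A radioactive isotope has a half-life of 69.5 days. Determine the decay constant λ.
λ = ln(2)/t½ = 0.009973 day⁻¹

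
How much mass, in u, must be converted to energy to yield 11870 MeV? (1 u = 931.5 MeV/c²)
m = E/c² = 12.74 u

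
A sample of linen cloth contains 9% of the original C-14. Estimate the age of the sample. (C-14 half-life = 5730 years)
Age = t½ × log₂(1/ratio) = 19910 years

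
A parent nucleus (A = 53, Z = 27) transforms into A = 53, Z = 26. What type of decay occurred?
ΔA = 0, ΔZ = -1 ⇒ beta-plus decay (β⁺) or electron capture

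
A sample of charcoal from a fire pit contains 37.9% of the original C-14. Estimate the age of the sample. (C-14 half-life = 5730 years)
Age = t½ × log₂(1/ratio) = 8020 years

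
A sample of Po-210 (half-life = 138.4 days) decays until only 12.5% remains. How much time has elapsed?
t = t½ × log₂(N₀/N) = 415.2 days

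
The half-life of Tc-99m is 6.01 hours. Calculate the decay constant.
λ = ln(2)/t½ = 0.1153 hour⁻¹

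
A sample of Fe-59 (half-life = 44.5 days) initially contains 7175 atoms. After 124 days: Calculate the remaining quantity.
N = N₀(1/2)^(t/t½) = 1040 atoms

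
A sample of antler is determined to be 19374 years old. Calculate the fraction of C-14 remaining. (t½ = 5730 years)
N/N₀ = (1/2)^(t/t½) = 0.09598 = 9.6%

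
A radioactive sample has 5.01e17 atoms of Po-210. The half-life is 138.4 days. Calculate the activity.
A = λN = 2.509e15 decays/day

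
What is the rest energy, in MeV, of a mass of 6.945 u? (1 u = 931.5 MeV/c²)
E = mc² = 6469 MeV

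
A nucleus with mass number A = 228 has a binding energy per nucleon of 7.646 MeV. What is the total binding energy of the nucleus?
B.E. = 7.646 × 228 = 1743 MeV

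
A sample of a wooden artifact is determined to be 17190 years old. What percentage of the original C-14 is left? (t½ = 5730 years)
N/N₀ = (1/2)^(t/t½) = 0.125 = 12.5%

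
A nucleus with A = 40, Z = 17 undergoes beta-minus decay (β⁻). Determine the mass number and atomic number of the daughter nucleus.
Daughter: A = 40, Z = 18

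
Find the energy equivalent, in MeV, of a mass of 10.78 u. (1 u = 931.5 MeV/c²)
E = mc² = 10040 MeV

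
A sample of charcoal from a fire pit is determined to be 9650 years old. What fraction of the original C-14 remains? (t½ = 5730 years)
N/N₀ = (1/2)^(t/t½) = 0.3112 = 31.1%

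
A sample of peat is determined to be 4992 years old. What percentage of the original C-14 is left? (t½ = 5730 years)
N/N₀ = (1/2)^(t/t½) = 0.5467 = 54.7%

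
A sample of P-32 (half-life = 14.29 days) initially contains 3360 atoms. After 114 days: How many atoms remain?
N = N₀(1/2)^(t/t½) = 13.33 atoms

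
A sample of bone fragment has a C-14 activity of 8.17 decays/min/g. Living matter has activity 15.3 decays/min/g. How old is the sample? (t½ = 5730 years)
Age = t½ × log₂(A₀/A) = 5186 years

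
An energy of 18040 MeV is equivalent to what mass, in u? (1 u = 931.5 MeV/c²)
m = E/c² = 19.37 u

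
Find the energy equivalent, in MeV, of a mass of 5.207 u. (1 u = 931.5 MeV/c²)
E = mc² = 4850 MeV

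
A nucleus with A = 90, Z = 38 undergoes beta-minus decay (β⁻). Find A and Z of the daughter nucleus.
Daughter: A = 90, Z = 39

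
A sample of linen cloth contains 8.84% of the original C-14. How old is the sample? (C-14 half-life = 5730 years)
Age = t½ × log₂(1/ratio) = 20050 years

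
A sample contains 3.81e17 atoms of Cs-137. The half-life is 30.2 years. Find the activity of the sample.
A = λN = 8.745e15 decays/year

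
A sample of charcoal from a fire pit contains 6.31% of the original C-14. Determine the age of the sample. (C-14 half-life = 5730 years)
Age = t½ × log₂(1/ratio) = 22840 years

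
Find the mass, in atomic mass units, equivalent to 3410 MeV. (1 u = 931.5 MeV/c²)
m = E/c² = 3.661 u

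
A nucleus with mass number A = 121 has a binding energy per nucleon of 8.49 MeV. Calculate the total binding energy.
B.E. = 8.49 × 121 = 1027 MeV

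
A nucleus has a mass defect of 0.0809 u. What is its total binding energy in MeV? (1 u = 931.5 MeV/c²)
B.E. = Δm × 931.5 = 75.36 MeV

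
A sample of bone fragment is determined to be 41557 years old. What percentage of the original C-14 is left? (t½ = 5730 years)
N/N₀ = (1/2)^(t/t½) = 0.006558 = 0.656%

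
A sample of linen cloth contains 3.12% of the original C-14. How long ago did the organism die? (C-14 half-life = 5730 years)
Age = t½ × log₂(1/ratio) = 28660 years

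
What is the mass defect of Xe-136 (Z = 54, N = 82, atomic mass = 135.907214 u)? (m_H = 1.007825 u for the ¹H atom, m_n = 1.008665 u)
Δm = Z·m_H + N·m_n − M = 1.226 u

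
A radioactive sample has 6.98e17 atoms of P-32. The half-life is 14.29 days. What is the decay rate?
A = λN = 3.386e16 decays/day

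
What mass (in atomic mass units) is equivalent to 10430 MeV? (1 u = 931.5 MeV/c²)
m = E/c² = 11.2 u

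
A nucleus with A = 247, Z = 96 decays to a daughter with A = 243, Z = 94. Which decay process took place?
ΔA = -4, ΔZ = -2 ⇒ alpha decay (α)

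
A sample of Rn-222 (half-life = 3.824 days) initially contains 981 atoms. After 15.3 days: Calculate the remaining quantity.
N = N₀(1/2)^(t/t½) = 61.27 atoms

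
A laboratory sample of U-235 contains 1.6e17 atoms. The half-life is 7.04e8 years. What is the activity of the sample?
A = λN = 1.575e8 decays/year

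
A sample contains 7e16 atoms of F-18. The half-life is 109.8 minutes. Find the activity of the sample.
A = λN = 4.419e14 decays/minute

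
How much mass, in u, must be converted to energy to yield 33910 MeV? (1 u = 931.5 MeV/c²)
m = E/c² = 36.4 u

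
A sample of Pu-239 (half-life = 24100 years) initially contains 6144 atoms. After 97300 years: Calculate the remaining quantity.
N = N₀(1/2)^(t/t½) = 374.2 atoms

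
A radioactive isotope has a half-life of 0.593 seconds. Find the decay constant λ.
λ = ln(2)/t½ = 1.169 second⁻¹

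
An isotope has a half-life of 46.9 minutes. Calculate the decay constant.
λ = ln(2)/t½ = 0.01478 minute⁻¹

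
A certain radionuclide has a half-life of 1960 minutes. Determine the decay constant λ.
λ = ln(2)/t½ = 3.536e-4 minute⁻¹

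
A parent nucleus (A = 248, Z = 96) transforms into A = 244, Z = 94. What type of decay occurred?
ΔA = -4, ΔZ = -2 ⇒ alpha decay (α)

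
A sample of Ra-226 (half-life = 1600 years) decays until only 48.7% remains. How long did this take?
t = t½ × log₂(N₀/N) = 1661 years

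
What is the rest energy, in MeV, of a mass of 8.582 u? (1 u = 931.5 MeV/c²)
E = mc² = 7994 MeV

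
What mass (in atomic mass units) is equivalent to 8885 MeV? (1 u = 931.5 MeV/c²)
m = E/c² = 9.538 u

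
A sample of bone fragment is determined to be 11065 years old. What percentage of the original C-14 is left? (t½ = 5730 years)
N/N₀ = (1/2)^(t/t½) = 0.2622 = 26.2%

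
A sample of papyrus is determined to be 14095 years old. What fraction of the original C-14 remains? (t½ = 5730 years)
N/N₀ = (1/2)^(t/t½) = 0.1818 = 18.2%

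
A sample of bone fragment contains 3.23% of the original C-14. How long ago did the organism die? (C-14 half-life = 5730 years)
Age = t½ × log₂(1/ratio) = 28380 years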